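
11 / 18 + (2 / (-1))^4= 299 / 18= 16.61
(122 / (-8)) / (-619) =61 / 2476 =0.02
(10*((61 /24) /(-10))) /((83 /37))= -2257 /1992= -1.13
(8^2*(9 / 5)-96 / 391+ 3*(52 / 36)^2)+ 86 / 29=190089253 / 1530765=124.18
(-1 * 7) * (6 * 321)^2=-25966332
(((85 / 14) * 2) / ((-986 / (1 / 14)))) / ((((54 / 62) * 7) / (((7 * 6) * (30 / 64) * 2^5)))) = -775 / 8526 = -0.09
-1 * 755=-755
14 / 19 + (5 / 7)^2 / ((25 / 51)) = 1655 / 931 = 1.78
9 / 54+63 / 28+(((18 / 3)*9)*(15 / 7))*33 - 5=320543 / 84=3815.99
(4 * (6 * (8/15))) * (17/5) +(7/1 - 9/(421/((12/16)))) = 2126217/42100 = 50.50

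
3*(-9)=-27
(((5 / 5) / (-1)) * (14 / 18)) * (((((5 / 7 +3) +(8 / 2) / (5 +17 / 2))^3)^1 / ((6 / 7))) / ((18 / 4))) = -435519512 / 33480783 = -13.01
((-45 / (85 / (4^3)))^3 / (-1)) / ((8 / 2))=47775744 / 4913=9724.35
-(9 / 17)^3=-729 / 4913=-0.15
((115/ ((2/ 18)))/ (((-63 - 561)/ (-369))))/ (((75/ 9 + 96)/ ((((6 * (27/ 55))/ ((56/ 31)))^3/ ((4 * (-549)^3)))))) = -1658858419737/ 43176688164478668800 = -0.00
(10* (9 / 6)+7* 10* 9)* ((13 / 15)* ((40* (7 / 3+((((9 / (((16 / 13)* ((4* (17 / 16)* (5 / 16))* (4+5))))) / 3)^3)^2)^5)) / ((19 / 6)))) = 32787929217035694164283642341299298544830746393352401891319208237572490615856 / 1990067260170196106315090363601844094988178089692010171711444854736328125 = 16475.79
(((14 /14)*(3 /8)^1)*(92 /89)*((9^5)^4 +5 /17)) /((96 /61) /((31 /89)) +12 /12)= 13483720267174456611044469 /15788155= 854040276851503966.81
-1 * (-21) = 21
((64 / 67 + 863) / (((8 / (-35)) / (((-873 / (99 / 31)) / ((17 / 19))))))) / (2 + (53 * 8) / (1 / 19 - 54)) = -332335519375 / 1686256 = -197084.86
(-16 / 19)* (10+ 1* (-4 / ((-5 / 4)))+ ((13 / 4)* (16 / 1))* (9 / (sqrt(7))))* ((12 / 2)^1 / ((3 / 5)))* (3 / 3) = -74880* sqrt(7) / 133- 2112 / 19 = -1600.74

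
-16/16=-1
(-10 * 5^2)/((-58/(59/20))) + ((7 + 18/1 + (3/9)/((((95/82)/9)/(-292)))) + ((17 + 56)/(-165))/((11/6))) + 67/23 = -21950758413/30668660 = -715.74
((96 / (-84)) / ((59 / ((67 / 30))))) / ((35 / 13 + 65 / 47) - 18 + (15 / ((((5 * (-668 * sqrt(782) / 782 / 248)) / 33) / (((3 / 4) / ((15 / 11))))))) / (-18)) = -125346076779352 * sqrt(782) / 2044377391761586329 - 518054158743680 / 681459130587195443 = -0.00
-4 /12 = -1 /3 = -0.33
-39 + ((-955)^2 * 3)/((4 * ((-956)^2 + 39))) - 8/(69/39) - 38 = -271675311/3363428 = -80.77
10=10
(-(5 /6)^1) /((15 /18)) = -1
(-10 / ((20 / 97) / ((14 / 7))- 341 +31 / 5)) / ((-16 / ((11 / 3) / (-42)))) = 26675 / 163626624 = 0.00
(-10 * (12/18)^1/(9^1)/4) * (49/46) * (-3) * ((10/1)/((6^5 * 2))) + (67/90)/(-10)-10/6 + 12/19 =-1696059677/1529150400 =-1.11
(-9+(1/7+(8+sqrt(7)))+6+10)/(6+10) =sqrt(7)/16+53/56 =1.11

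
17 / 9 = 1.89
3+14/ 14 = 4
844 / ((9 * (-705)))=-844 / 6345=-0.13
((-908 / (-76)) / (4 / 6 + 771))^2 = 463761 / 1934680225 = 0.00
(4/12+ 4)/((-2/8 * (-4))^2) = 13/3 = 4.33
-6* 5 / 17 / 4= -15 / 34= -0.44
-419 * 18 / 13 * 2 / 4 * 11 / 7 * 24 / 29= -995544 / 2639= -377.24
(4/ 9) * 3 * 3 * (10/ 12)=10/ 3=3.33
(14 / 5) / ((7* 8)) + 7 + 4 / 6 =463 / 60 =7.72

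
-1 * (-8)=8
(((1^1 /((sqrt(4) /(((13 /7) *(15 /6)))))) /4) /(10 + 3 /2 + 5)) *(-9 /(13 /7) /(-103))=15 /9064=0.00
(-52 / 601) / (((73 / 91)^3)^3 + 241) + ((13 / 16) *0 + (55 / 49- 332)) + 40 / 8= -247572783312090408870646895 / 759710234551576815103709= -325.88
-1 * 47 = -47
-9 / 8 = -1.12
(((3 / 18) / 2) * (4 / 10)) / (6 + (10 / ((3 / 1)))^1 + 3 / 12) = 2 / 575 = 0.00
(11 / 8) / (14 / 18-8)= -99 / 520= -0.19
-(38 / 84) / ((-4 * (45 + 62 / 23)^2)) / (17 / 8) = 10051 / 429617013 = 0.00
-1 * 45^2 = -2025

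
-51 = -51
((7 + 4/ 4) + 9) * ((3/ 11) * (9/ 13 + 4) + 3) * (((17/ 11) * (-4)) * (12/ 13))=-8489664/ 20449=-415.16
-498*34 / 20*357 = -1511181 / 5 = -302236.20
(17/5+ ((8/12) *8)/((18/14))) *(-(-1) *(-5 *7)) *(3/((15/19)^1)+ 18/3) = -349517/135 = -2589.01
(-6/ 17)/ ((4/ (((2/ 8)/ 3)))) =-1/ 136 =-0.01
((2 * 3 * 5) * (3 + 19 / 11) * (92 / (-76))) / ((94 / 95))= -89700 / 517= -173.50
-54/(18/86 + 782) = -2322/33635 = -0.07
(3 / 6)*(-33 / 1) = -33 / 2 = -16.50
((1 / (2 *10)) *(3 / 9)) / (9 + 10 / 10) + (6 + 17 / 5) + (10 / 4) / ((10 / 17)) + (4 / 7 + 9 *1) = 23.22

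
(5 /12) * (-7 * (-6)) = 35 /2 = 17.50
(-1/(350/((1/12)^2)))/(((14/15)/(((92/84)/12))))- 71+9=-734952983/11854080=-62.00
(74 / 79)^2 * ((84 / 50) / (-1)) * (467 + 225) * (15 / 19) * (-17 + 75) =-27692876736 / 592895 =-46707.89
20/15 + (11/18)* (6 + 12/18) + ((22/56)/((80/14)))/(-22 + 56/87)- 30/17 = 496612897/136451520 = 3.64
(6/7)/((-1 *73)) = -6/511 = -0.01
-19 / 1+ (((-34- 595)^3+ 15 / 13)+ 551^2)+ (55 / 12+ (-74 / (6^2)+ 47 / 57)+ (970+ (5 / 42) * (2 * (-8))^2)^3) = 6888703661777125 / 9149868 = 752874649.31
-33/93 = -11/31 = -0.35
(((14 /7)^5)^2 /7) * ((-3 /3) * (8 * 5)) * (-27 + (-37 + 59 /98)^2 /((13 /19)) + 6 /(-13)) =-2440372869120 /218491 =-11169214.61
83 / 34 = 2.44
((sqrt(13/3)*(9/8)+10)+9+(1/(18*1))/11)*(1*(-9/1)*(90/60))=-11289/44- 81*sqrt(39)/16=-288.18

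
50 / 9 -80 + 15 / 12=-2635 / 36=-73.19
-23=-23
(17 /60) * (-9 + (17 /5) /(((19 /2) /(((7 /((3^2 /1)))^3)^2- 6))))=-3.14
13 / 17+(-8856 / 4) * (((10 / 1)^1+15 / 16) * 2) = -3293273 / 68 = -48430.49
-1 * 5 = -5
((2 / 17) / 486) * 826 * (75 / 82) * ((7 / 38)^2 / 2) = 505925 / 163047816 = 0.00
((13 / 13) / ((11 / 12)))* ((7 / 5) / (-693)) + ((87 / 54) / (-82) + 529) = 472366907 / 892980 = 528.98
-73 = -73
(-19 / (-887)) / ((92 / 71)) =1349 / 81604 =0.02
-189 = -189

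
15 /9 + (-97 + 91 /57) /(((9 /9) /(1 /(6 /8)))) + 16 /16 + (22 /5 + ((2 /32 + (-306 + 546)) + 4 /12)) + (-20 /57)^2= 31289413 /259920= 120.38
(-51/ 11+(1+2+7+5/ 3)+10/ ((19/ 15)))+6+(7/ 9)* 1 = 40823/ 1881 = 21.70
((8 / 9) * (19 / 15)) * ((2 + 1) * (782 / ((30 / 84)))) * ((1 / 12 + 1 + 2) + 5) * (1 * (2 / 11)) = 80708656 / 7425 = 10869.85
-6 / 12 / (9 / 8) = -4 / 9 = -0.44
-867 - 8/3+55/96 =-869.09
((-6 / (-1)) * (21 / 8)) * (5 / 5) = 63 / 4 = 15.75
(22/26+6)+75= 1064/13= 81.85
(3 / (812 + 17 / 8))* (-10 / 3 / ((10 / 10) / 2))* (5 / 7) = -800 / 45591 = -0.02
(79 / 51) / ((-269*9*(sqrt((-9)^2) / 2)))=-158 / 1111239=-0.00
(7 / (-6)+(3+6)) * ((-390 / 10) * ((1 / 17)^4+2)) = -611.00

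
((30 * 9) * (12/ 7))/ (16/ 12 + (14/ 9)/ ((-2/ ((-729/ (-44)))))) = -85536/ 2135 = -40.06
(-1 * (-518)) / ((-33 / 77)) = -3626 / 3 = -1208.67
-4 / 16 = -1 / 4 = -0.25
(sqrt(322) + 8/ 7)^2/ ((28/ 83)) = 332 * sqrt(322)/ 49 + 657443/ 686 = 1079.95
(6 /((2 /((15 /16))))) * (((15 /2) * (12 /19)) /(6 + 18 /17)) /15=153 /1216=0.13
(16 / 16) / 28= 1 / 28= 0.04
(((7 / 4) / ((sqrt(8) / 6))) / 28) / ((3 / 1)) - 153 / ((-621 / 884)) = sqrt(2) / 32 + 15028 / 69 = 217.84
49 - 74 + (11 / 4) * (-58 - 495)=-6183 / 4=-1545.75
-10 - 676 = -686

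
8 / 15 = 0.53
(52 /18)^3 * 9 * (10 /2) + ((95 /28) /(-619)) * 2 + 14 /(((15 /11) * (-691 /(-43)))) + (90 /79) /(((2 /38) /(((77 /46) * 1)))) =4943354180178893 /4406630972310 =1121.80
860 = 860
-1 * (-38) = 38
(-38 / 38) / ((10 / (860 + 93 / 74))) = -63733 / 740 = -86.13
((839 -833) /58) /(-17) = -3 /493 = -0.01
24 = 24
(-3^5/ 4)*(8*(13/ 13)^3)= -486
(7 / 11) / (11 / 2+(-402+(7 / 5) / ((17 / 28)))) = -1190 / 737143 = -0.00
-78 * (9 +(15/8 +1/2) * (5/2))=-9321/8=-1165.12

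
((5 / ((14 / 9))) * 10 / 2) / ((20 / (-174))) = -139.82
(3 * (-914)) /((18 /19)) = -8683 /3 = -2894.33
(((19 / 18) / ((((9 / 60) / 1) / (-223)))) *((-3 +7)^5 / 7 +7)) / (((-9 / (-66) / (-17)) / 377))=6410193483980 / 567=11305455880.04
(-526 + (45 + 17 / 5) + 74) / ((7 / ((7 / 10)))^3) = -1009 / 2500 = -0.40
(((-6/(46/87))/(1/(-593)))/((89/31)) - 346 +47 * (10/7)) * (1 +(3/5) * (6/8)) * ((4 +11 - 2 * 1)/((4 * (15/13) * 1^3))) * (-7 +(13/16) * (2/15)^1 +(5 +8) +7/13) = 115670641942661/2063376000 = 56058.93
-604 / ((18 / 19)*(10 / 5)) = -2869 / 9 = -318.78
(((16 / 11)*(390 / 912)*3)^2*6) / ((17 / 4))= 3650400 / 742577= 4.92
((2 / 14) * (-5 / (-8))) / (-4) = -5 / 224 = -0.02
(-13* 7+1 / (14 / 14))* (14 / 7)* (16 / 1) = -2880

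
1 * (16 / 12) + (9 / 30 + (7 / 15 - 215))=-2129 / 10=-212.90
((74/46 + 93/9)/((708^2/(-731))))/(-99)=75293/428016798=0.00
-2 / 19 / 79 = -2 / 1501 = -0.00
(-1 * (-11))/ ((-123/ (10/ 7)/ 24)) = -880/ 287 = -3.07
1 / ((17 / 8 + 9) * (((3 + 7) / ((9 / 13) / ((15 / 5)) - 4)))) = -196 / 5785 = -0.03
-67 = -67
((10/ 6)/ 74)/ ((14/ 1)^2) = 5/ 43512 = 0.00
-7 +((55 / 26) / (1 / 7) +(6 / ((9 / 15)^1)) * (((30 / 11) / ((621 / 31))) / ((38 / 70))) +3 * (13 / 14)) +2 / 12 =104470375 / 7873866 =13.27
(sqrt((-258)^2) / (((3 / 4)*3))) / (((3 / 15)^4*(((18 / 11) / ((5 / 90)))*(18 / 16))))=4730000 / 2187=2162.78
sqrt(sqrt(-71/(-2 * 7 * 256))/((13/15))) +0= 14^(3/4) * sqrt(195) * 71^(1/4)/728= 0.40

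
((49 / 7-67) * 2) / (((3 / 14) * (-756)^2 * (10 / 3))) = -1 / 3402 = -0.00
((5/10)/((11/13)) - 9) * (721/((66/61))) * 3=-8136485/484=-16810.92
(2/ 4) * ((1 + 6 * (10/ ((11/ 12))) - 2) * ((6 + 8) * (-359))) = -1781717/ 11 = -161974.27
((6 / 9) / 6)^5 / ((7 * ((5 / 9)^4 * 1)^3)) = 4782969 / 1708984375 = 0.00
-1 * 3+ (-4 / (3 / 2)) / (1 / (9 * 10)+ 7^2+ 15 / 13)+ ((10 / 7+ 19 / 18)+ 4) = 25373107 / 7395318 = 3.43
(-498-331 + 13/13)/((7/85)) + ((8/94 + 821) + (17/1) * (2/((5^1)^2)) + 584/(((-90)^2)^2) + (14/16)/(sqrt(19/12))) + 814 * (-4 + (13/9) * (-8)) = -21893.37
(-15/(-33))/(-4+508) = 5/5544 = 0.00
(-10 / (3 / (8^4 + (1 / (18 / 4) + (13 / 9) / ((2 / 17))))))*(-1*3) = 41085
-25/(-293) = 25/293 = 0.09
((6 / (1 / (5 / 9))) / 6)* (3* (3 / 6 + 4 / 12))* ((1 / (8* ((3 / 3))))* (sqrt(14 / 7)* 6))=25* sqrt(2) / 24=1.47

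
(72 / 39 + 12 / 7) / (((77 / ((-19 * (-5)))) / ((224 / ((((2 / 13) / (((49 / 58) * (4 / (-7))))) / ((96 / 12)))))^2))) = 1284955176960 / 9251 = 138899057.07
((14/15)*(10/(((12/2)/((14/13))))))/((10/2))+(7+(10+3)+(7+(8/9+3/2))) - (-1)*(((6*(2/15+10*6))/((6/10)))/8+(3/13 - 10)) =55646/585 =95.12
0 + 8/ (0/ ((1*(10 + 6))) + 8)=1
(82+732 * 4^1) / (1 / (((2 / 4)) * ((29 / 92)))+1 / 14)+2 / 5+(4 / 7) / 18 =469.55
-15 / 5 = -3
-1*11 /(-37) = 11 /37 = 0.30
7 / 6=1.17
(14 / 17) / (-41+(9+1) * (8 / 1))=0.02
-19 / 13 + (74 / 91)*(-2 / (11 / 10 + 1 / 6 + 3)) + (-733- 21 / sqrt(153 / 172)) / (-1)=14*sqrt(731) / 17 + 1064565 / 1456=753.42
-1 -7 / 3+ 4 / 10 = -44 / 15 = -2.93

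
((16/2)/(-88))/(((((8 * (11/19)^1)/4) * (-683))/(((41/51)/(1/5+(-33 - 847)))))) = -3895/37081748814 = -0.00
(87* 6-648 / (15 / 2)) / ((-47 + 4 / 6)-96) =-6534 / 2135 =-3.06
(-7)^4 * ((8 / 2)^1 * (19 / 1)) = 182476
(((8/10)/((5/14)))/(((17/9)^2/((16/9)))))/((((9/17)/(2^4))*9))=14336/3825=3.75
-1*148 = -148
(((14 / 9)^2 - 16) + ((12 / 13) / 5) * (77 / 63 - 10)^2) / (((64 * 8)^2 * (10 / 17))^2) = 15317 / 565325070336000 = 0.00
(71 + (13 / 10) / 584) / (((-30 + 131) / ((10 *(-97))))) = -40221341 / 58984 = -681.90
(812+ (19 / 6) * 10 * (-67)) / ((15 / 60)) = -15716 / 3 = -5238.67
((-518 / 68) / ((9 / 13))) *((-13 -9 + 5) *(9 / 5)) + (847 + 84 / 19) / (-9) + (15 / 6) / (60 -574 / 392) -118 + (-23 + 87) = 527299133 / 2802690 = 188.14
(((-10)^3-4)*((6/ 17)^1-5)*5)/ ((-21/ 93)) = -12293980/ 119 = -103310.76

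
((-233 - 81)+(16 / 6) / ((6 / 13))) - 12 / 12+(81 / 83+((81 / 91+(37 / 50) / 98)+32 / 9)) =-4818553531 / 15861300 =-303.79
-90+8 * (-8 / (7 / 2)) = -108.29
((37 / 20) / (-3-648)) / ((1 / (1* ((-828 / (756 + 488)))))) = 2553 / 1349740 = 0.00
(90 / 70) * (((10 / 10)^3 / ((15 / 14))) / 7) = 6 / 35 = 0.17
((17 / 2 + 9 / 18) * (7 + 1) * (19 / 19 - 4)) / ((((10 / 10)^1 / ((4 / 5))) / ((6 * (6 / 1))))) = -31104 / 5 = -6220.80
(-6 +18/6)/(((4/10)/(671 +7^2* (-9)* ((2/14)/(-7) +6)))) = 14745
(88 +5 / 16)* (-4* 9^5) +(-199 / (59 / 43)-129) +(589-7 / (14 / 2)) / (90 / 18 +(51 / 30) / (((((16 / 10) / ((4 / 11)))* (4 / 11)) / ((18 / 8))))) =-2328476774663 / 111628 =-20859253.72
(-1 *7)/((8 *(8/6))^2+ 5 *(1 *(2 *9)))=-9/262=-0.03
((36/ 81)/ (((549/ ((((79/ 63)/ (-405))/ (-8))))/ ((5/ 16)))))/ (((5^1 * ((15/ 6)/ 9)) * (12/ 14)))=79/ 960530400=0.00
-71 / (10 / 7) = -497 / 10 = -49.70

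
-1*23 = -23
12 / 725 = 0.02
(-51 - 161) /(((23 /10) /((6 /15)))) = -848 /23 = -36.87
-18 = -18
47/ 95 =0.49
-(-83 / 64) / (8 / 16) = 83 / 32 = 2.59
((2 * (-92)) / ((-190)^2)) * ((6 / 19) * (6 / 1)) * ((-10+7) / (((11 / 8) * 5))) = 39744 / 9431125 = 0.00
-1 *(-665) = 665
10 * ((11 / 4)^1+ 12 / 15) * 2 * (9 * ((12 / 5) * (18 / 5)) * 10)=276048 / 5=55209.60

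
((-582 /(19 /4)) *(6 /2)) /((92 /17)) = -29682 /437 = -67.92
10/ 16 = 5/ 8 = 0.62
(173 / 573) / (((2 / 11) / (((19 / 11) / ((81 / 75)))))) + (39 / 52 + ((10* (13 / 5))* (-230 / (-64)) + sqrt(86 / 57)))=sqrt(4902) / 57 + 23972197 / 247536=98.07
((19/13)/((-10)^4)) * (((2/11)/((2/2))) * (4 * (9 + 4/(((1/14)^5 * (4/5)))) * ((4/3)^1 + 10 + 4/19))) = 884723441/268125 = 3299.67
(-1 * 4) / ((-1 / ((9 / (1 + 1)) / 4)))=9 / 2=4.50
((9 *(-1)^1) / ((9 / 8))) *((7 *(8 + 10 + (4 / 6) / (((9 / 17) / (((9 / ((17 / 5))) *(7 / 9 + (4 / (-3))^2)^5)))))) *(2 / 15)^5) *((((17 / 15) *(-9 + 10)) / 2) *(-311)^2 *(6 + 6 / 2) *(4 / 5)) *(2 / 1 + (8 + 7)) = -6767454149363869696 / 1121008359375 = -6036934.60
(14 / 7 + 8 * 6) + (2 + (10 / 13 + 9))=803 / 13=61.77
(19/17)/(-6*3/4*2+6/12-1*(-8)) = -38/17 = -2.24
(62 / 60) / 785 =31 / 23550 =0.00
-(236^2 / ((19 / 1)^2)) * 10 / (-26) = 278480 / 4693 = 59.34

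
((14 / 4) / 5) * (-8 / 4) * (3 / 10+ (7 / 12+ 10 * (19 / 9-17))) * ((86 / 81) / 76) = 2.89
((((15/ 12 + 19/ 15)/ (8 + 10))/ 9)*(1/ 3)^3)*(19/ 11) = 2869/ 2886840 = 0.00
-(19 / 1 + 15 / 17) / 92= -169 / 782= -0.22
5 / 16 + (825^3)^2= 5044796753906250005 / 16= 315299797119140625.31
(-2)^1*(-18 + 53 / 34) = 559 / 17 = 32.88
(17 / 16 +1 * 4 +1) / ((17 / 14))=679 / 136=4.99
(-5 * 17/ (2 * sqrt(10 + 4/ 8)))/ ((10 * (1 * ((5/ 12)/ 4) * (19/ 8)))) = -544 * sqrt(42)/ 665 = -5.30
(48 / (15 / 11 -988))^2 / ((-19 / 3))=-836352 / 2237964571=-0.00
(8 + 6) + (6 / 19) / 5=1336 / 95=14.06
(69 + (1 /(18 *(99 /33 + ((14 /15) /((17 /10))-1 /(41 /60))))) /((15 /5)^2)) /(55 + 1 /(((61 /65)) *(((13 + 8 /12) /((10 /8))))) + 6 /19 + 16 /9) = 1544346876754 /1279985470491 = 1.21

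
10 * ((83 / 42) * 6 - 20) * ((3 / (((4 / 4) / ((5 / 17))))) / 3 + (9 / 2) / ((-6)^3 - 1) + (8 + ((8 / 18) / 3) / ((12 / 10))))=-476719595 / 697221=-683.74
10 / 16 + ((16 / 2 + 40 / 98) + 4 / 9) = 9.48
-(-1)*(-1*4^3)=-64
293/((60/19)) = 5567/60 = 92.78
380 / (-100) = -19 / 5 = -3.80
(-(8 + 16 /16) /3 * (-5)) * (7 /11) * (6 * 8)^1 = 5040 /11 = 458.18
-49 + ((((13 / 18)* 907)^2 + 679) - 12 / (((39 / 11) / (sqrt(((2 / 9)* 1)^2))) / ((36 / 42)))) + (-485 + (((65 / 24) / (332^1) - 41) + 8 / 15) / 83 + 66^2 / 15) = 3489780825093877 / 8124611040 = 429532.05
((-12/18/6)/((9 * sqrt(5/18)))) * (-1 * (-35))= -7 * sqrt(10)/27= -0.82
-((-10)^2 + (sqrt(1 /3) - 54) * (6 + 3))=386 - 3 * sqrt(3)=380.80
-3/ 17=-0.18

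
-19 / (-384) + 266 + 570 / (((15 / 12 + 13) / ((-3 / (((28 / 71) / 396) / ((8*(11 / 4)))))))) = -7125003899 / 2688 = -2650671.09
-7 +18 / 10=-26 / 5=-5.20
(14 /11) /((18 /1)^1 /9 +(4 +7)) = 14 /143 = 0.10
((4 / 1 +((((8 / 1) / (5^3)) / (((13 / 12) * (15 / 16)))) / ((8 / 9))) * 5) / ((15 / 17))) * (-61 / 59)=-7337812 / 1438125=-5.10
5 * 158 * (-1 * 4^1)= -3160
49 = 49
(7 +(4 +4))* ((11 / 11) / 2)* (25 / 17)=375 / 34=11.03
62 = 62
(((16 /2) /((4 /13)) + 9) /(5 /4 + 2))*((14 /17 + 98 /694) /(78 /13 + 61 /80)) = 63739200 /41487667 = 1.54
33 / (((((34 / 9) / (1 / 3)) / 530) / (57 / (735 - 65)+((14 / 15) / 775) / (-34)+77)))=3570315443013 / 30012650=118960.35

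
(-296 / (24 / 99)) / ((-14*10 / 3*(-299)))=-3663 / 41860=-0.09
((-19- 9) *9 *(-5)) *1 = 1260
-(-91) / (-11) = -91 / 11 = -8.27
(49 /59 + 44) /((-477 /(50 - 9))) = -108445 /28143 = -3.85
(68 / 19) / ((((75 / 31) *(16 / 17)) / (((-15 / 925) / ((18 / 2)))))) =-8959 / 3163500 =-0.00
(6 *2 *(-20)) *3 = -720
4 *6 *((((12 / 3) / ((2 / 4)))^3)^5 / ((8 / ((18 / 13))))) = 1899956092796928 / 13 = 146150468676686.77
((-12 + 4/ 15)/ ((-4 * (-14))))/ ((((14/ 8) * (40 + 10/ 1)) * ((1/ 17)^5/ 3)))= -62473708/ 6125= -10199.79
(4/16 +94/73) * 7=3143/292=10.76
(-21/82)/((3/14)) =-49/41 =-1.20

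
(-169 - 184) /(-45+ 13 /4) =1412 /167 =8.46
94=94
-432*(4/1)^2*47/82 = -162432/41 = -3961.76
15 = 15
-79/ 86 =-0.92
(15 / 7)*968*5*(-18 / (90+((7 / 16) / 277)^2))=-25668981043200 / 12374853463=-2074.29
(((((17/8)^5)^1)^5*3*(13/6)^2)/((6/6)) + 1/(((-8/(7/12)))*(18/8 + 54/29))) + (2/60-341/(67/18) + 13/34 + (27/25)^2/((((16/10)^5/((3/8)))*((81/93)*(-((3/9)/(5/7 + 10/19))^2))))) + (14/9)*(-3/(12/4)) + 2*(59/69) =1077836647529484965938705683150916308801424181/501042016141675354934801658575585280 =2151190145.35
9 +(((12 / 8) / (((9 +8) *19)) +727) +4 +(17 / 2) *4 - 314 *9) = -1325589 / 646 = -2052.00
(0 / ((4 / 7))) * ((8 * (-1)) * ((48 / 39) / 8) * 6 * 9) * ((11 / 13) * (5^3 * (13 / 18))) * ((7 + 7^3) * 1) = 0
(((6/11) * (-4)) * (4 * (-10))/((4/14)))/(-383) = -3360/4213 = -0.80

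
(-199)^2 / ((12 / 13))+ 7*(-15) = 513553 / 12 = 42796.08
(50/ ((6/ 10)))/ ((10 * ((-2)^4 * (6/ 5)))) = 125/ 288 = 0.43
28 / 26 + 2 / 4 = 41 / 26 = 1.58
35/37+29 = 1108/37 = 29.95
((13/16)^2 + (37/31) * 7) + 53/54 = 2141965/214272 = 10.00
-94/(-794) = 47/397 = 0.12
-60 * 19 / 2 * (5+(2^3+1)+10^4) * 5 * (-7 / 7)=28539900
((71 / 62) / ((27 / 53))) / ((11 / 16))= 30104 / 9207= 3.27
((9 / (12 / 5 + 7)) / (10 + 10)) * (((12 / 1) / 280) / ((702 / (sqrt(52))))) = sqrt(13) / 171080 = 0.00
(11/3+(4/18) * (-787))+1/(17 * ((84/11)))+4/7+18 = -653923/4284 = -152.64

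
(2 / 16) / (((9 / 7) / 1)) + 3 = 223 / 72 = 3.10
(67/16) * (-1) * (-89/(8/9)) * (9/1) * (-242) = -58443363/64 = -913177.55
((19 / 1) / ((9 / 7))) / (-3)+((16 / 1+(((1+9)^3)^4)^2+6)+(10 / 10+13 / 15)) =135000000000000000000002557 / 135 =1000000000000000000000019.00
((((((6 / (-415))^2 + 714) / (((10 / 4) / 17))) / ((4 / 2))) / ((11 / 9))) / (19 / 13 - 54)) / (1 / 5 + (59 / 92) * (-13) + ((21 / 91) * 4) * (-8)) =428291831448 / 175843275025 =2.44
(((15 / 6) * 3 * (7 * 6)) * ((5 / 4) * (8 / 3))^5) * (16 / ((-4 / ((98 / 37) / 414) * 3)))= -686000000 / 620379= -1105.78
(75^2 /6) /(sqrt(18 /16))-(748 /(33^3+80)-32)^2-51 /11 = -14659132720515 /14269467179+625 *sqrt(2) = -143.42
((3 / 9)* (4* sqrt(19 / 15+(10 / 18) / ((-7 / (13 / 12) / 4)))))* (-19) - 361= -361 - 152* sqrt(22890) / 945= -385.34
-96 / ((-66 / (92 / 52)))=368 / 143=2.57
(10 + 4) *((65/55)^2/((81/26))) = 61516/9801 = 6.28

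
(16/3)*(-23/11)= -11.15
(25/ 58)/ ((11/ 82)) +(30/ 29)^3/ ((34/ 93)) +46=238259103/ 4560743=52.24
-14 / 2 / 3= -7 / 3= -2.33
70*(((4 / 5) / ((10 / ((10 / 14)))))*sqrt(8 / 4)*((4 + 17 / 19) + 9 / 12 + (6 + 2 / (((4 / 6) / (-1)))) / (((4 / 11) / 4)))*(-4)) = -11748*sqrt(2) / 19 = -874.43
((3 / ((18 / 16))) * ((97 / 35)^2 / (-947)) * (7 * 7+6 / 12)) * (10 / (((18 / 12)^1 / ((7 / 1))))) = -1655984 / 33145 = -49.96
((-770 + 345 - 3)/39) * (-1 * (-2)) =-21.95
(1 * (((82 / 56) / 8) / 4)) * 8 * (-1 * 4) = -41 / 28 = -1.46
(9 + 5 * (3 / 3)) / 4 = 7 / 2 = 3.50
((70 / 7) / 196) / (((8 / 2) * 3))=5 / 1176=0.00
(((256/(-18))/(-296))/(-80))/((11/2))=-2/18315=-0.00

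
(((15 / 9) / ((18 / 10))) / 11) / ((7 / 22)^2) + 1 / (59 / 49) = 129727 / 78057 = 1.66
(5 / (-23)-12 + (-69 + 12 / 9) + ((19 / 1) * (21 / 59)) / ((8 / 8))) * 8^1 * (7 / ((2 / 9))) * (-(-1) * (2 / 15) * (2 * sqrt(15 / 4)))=-16669912 * sqrt(15) / 6785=-9515.44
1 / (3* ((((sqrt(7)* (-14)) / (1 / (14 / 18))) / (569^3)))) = -552660027* sqrt(7) / 686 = -2131488.33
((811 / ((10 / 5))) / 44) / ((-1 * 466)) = -811 / 41008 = -0.02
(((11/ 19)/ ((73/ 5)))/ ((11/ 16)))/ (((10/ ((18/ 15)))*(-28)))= -12/ 48545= -0.00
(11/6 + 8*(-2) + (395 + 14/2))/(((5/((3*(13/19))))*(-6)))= -30251/1140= -26.54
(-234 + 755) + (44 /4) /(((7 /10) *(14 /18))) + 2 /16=212201 /392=541.33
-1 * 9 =-9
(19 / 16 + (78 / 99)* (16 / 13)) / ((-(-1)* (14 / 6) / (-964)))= -274499 / 308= -891.23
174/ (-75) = -2.32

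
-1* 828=-828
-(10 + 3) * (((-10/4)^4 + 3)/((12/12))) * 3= -26247/16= -1640.44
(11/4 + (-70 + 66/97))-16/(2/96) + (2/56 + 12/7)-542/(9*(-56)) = -20331155/24444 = -831.74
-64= -64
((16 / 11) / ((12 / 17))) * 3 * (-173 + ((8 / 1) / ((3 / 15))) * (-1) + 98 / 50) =-358768 / 275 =-1304.61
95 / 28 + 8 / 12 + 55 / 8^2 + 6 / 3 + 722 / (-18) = -133831 / 4032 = -33.19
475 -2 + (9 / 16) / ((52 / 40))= 49237 / 104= 473.43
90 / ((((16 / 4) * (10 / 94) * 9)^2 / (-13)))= -28717 / 360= -79.77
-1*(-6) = 6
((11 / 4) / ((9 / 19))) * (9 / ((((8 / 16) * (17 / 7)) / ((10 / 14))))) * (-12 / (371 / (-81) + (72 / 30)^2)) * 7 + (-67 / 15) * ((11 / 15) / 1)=-20027313031 / 9137925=-2191.67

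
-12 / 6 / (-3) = 0.67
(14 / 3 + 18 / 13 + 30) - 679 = -25075 / 39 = -642.95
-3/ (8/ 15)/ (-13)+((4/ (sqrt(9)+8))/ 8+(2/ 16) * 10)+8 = 11129/ 1144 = 9.73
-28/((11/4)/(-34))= 346.18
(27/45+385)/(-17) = -1928/85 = -22.68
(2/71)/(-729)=-2/51759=-0.00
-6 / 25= -0.24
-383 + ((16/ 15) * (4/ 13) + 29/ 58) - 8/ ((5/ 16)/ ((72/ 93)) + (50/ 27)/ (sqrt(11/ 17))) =-385.13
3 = 3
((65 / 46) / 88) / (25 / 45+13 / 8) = 0.01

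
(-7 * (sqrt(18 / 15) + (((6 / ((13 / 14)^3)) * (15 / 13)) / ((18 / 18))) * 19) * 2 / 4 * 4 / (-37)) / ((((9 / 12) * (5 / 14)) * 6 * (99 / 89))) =34888 * sqrt(30) / 824175 + 3637841536 / 104618943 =35.00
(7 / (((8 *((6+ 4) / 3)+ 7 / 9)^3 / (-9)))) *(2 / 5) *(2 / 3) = -61236 / 75346115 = -0.00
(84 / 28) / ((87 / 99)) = 99 / 29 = 3.41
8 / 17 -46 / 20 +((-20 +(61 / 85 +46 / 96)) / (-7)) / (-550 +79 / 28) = -28665703 / 15627420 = -1.83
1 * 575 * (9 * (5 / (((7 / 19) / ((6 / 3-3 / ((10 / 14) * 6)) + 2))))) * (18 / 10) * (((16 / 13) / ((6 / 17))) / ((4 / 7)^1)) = 33096195 / 13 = 2545861.15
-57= -57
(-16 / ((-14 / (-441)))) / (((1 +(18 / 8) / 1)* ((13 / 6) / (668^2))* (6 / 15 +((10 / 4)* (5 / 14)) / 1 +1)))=-251884523520 / 18083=-13929354.84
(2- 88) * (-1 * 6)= 516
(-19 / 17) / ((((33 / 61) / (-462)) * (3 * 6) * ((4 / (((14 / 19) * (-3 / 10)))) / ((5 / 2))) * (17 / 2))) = -2989 / 3468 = -0.86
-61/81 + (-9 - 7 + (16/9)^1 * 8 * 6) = 5555/81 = 68.58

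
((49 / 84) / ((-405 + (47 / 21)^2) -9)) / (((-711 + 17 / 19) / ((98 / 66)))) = 319333 / 107073321520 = 0.00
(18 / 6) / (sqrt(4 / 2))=3 * sqrt(2) / 2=2.12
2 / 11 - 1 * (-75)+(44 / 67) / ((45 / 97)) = 2540353 / 33165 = 76.60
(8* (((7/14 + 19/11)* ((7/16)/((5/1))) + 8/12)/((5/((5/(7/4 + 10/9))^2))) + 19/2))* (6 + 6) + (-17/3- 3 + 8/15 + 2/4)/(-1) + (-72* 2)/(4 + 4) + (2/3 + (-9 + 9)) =1111930117/1166990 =952.82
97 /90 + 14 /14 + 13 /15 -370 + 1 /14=-23120 /63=-366.98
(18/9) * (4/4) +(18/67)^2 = 9302/4489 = 2.07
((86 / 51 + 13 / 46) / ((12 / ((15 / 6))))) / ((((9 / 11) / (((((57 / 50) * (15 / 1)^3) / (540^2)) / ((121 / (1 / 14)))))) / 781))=6231031 / 2043159552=0.00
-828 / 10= -414 / 5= -82.80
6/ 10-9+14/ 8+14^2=3787/ 20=189.35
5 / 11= 0.45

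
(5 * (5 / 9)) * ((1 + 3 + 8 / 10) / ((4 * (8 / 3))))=5 / 4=1.25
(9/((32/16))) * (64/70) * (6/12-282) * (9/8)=-45603/35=-1302.94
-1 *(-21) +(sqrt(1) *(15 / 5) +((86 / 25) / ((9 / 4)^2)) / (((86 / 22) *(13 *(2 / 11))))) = 24.07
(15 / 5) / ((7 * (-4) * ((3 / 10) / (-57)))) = 285 / 14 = 20.36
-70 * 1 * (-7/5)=98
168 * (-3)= -504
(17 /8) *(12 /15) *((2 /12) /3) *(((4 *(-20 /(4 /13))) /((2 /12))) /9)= -442 /27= -16.37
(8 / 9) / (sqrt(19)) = 8 * sqrt(19) / 171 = 0.20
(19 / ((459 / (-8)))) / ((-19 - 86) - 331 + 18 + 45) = 152 / 171207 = 0.00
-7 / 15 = -0.47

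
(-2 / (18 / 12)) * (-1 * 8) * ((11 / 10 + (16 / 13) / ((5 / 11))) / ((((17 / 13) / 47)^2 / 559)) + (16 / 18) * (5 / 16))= 228848782688 / 7803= 29328307.41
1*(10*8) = 80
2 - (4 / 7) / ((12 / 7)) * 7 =-0.33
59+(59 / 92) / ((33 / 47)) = 181897 / 3036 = 59.91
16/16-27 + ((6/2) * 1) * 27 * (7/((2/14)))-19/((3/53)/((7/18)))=205873/54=3812.46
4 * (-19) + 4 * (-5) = -96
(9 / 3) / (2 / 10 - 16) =-15 / 79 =-0.19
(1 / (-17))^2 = 1 / 289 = 0.00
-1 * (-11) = 11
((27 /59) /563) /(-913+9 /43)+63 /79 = 82137245031 /102997612750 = 0.80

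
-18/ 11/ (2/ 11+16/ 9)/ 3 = -27/ 97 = -0.28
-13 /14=-0.93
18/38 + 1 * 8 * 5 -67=-504/19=-26.53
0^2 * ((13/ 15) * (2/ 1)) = 0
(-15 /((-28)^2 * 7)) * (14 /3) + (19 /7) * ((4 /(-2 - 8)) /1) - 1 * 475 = -933153 /1960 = -476.10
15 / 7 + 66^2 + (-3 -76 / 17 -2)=4348.67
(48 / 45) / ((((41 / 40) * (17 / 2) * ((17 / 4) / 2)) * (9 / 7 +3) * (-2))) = -3584 / 533205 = -0.01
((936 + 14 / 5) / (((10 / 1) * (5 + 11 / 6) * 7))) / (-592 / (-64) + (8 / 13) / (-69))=50526216 / 237901475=0.21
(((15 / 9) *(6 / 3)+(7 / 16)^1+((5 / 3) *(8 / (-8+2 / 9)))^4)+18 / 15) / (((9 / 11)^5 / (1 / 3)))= 1262806205683 / 102079187280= 12.37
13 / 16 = 0.81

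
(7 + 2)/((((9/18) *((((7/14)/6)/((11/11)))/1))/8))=1728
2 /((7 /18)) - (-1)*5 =71 /7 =10.14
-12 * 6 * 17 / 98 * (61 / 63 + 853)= -3658400 / 343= -10665.89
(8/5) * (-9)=-72/5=-14.40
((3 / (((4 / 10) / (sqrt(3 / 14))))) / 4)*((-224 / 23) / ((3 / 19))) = -190*sqrt(42) / 23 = -53.54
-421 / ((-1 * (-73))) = -421 / 73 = -5.77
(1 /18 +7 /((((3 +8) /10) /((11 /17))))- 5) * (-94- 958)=133078 /153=869.79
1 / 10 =0.10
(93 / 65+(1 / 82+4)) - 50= -237489 / 5330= -44.56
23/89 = 0.26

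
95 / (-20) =-19 / 4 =-4.75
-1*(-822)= 822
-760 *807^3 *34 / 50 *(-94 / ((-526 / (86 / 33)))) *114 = -208589776748864352 / 14465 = -14420309488341.81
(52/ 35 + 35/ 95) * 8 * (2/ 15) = 6576/ 3325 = 1.98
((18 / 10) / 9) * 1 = 1 / 5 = 0.20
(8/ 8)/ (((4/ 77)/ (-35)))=-2695/ 4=-673.75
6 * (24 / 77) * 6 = 864 / 77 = 11.22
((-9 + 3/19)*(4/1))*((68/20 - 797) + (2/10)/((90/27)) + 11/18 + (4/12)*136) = 37678816/1425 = 26441.27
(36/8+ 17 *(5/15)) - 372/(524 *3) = 7805/786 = 9.93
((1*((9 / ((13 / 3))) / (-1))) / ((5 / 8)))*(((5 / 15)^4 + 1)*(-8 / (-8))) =-656 / 195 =-3.36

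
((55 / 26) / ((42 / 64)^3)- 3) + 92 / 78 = 681943 / 120393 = 5.66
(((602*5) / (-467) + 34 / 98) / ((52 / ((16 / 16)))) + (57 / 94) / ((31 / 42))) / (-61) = -1221003645 / 105756164332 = -0.01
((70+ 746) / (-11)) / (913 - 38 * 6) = -0.11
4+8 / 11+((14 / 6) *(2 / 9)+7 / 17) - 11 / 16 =401501 / 80784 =4.97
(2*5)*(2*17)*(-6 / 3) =-680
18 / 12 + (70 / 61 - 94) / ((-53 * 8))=11115 / 6466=1.72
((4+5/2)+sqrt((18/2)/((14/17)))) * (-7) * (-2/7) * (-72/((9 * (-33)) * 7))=8 * sqrt(238)/539+104/231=0.68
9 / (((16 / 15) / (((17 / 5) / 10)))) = 459 / 160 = 2.87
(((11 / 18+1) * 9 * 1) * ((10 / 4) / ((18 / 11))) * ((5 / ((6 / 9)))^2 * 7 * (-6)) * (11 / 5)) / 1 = -1842225 / 16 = -115139.06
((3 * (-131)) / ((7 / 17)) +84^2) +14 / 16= 341737 / 56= 6102.45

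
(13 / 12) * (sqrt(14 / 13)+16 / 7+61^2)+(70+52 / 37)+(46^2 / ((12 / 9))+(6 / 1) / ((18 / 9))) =sqrt(182) / 12+17699951 / 3108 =5696.09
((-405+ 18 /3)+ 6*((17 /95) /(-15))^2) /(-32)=12.47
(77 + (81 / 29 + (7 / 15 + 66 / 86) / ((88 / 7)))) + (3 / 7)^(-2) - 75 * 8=-635368499 / 1234530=-514.66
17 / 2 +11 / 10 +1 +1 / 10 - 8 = 2.70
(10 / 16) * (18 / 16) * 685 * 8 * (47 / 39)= 482925 / 104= 4643.51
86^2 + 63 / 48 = 118357 / 16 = 7397.31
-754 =-754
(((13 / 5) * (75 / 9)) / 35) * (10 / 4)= 65 / 42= 1.55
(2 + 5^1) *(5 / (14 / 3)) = 15 / 2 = 7.50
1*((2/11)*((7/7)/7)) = 2/77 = 0.03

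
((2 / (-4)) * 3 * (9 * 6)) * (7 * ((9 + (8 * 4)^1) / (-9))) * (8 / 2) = 10332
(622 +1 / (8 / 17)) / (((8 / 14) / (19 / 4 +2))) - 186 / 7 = 6581931 / 896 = 7345.91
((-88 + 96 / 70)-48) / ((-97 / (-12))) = -56544 / 3395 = -16.66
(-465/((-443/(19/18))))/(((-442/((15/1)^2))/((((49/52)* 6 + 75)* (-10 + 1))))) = 4168573875/10181912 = 409.41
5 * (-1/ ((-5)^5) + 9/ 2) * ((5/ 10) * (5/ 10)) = 28127/ 5000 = 5.63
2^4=16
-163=-163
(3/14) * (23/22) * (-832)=-14352/77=-186.39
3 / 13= 0.23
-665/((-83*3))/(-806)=-665/200694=-0.00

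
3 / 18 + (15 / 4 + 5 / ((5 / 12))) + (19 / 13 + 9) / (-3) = 1939 / 156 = 12.43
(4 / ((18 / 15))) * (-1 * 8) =-80 / 3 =-26.67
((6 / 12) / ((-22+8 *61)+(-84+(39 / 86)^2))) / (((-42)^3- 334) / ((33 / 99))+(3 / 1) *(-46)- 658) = -1849 / 316688446583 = -0.00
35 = 35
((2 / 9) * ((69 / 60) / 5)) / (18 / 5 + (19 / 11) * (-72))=-253 / 597780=-0.00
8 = 8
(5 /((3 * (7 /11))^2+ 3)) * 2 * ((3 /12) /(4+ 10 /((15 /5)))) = 55 /1072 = 0.05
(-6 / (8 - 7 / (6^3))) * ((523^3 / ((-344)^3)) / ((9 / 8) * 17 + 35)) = 11587509027 / 236992239404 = 0.05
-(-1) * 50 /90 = 5 /9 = 0.56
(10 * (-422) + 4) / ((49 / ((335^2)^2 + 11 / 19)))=-1008865872911376 / 931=-1083636813009.00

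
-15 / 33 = -5 / 11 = -0.45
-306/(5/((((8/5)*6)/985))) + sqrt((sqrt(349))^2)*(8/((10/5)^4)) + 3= 59187/24625 + sqrt(349)/2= 11.74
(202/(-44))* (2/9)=-101/99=-1.02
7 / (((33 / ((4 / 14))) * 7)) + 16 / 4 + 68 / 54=5.27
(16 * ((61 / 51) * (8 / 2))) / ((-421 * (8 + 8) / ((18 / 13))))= -1464 / 93041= -0.02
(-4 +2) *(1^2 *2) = -4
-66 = -66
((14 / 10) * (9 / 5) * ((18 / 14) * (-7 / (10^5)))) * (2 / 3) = -189 / 1250000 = -0.00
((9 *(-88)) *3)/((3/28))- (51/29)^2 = -22179.09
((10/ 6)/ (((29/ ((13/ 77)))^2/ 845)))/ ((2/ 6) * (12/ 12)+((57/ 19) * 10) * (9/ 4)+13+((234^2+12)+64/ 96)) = 1428050/ 1640972751033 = 0.00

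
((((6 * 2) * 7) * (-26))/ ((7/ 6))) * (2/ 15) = -1248/ 5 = -249.60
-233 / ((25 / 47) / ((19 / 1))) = -208069 / 25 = -8322.76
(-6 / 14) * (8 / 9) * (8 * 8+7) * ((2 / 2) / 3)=-568 / 63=-9.02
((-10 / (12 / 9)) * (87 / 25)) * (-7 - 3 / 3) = 1044 / 5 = 208.80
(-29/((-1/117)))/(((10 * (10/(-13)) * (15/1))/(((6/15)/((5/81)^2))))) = -96466383/31250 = -3086.92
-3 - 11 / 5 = -26 / 5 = -5.20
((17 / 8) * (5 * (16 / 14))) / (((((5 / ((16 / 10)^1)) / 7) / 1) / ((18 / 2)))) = 1224 / 5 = 244.80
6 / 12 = 1 / 2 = 0.50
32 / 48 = 2 / 3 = 0.67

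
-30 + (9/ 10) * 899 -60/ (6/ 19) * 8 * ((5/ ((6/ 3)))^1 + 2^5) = -516609/ 10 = -51660.90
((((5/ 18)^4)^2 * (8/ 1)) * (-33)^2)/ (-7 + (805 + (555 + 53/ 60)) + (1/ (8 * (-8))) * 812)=236328125/ 1026383695002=0.00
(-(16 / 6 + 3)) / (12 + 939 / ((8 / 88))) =-0.00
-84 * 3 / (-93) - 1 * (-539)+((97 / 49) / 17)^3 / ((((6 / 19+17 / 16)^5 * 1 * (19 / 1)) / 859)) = 125355938647516640148699291 / 231401842636703275415053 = 541.72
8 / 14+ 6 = 46 / 7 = 6.57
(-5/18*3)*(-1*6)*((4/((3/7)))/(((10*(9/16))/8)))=1792/27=66.37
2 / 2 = 1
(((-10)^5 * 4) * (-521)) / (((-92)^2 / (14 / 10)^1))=18235000 / 529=34470.70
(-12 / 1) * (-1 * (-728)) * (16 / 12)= -11648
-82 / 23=-3.57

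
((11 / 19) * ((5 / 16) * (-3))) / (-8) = 165 / 2432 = 0.07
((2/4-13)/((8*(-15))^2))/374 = -1/430848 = -0.00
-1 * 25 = -25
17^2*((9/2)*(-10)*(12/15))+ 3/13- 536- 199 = -11138.77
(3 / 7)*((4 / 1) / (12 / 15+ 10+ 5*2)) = 15 / 182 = 0.08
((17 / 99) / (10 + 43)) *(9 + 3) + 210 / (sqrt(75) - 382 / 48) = 1684114252 / 11751531 + 604800 *sqrt(3) / 6719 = 299.22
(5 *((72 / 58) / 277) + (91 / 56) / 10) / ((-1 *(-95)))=0.00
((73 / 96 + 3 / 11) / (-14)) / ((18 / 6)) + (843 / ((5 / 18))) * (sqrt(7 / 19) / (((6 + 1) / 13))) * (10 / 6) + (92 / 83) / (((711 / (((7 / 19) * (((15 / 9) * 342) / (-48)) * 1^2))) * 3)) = -23444581 / 872448192 + 65754 * sqrt(133) / 133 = 5701.57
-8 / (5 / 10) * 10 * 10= -1600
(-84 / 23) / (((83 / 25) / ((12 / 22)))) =-12600 / 20999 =-0.60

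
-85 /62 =-1.37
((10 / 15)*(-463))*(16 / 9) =-548.74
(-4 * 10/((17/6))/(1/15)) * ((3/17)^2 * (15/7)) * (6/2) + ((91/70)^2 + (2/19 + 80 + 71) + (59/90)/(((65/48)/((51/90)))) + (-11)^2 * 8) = 41232986717177/38225596500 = 1078.67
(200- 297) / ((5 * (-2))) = 97 / 10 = 9.70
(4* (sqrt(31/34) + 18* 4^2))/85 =2* sqrt(1054)/1445 + 1152/85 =13.60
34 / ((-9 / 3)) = -34 / 3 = -11.33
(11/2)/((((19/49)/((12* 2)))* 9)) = 37.82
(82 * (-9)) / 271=-738 / 271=-2.72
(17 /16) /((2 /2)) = 17 /16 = 1.06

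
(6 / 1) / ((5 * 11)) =6 / 55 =0.11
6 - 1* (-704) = 710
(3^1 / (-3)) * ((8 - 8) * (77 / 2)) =0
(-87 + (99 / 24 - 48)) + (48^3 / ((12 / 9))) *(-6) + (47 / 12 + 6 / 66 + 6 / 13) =-497790.41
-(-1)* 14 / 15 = 14 / 15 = 0.93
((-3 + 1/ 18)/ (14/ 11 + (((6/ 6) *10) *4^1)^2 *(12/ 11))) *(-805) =1.36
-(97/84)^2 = -9409/7056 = -1.33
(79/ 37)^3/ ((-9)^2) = 493039/ 4102893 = 0.12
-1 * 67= -67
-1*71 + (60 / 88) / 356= -556057 / 7832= -71.00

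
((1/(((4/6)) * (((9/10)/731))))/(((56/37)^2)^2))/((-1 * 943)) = -6850058455/27821789184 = -0.25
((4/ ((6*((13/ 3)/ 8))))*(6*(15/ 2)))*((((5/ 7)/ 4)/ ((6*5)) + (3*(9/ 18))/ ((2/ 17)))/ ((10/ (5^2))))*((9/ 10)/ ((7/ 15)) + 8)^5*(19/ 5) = 31691371344137745/ 48941984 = 647529355.25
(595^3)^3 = 9346579224852489607421875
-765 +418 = -347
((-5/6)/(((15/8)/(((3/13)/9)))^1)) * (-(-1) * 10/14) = -20/2457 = -0.01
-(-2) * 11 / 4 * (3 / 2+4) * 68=2057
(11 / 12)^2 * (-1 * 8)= -121 / 18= -6.72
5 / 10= 1 / 2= 0.50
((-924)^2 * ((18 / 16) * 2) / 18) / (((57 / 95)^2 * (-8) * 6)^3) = -92640625 / 4478976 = -20.68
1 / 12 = 0.08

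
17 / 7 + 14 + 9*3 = 304 / 7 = 43.43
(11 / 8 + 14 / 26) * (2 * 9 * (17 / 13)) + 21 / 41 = 1262523 / 27716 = 45.55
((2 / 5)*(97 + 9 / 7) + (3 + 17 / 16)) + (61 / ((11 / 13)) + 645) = 760.47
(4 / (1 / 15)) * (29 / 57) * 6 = 3480 / 19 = 183.16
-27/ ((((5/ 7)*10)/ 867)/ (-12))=983178/ 25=39327.12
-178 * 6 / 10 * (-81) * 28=1211112 / 5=242222.40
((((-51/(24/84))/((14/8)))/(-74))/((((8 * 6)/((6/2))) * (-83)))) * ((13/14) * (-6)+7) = -255/171976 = -0.00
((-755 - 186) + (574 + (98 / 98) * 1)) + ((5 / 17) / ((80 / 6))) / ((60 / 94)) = -497713 / 1360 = -365.97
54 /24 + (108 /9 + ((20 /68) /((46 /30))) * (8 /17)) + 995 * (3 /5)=16254315 /26588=611.34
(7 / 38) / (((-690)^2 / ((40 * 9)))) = 7 / 50255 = 0.00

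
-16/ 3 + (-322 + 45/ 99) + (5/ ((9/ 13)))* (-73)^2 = 3777874/ 99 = 38160.34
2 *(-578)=-1156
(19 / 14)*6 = 57 / 7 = 8.14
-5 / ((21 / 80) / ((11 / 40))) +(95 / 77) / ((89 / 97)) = -11435 / 2937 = -3.89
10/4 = 5/2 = 2.50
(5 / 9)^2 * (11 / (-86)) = -275 / 6966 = -0.04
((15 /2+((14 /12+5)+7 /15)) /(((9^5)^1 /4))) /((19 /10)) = 1696 /3365793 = 0.00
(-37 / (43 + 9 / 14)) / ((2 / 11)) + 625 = 379026 / 611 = 620.34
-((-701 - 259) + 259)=701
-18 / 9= -2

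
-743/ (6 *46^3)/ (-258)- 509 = -76694148409/ 150676128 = -509.00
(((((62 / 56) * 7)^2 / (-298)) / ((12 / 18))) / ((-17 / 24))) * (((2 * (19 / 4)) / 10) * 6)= 2.43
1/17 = 0.06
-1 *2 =-2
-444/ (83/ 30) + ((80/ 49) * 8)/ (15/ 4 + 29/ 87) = -31343880/ 199283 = -157.28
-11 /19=-0.58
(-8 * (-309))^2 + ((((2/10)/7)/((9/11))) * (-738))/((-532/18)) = 28445703579/4655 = 6110784.87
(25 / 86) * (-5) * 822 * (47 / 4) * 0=0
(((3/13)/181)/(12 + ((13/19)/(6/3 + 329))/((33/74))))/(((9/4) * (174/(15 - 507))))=-276716/2073244771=-0.00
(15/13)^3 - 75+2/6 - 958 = -6796181/6591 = -1031.13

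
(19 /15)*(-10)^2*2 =760 /3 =253.33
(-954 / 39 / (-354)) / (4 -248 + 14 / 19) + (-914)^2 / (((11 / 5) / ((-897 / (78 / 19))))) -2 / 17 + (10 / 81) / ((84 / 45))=-5197803681212948339 / 62646775191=-82970011.87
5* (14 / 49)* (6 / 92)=15 / 161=0.09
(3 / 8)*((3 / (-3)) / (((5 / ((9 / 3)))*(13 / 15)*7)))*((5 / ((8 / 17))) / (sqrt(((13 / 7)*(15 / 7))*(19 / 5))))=-765*sqrt(741) / 205504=-0.10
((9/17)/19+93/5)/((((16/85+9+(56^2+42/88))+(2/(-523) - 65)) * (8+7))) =230764336/572454407365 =0.00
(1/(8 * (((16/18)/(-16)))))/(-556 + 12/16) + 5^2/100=2257/8884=0.25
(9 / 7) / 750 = 3 / 1750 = 0.00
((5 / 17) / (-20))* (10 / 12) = -5 / 408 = -0.01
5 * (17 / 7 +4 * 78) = 11005 / 7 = 1572.14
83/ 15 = 5.53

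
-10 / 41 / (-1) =10 / 41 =0.24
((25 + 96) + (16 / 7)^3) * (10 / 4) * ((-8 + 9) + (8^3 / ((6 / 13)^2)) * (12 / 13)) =737715.60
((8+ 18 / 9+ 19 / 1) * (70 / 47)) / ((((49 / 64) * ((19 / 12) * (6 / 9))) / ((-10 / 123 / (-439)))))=1113600 / 112511749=0.01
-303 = -303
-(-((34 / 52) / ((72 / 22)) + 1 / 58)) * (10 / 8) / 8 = 29455 / 868608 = 0.03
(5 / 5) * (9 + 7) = 16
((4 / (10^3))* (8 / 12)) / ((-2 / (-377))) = 377 / 750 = 0.50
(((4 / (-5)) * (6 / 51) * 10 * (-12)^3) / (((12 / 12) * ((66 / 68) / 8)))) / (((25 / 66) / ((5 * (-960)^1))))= -169869312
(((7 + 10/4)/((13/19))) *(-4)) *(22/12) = -3971/39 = -101.82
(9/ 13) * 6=54/ 13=4.15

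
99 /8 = 12.38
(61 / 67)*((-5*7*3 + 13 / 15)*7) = -666974 / 1005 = -663.66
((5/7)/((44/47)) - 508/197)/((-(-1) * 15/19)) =-697737/303380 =-2.30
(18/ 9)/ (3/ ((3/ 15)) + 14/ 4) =4/ 37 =0.11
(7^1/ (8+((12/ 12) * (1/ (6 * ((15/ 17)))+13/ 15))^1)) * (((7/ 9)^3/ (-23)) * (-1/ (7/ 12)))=2744/ 101223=0.03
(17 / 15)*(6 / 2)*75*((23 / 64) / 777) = 1955 / 16576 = 0.12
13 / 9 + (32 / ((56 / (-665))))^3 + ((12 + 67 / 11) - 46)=-5432330620 / 99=-54872026.46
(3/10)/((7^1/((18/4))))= 27/140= 0.19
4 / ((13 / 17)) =68 / 13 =5.23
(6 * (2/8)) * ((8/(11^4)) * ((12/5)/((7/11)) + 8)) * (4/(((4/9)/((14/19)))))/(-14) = -44496/9736265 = -0.00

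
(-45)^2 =2025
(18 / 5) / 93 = 6 / 155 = 0.04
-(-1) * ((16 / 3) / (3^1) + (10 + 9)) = 187 / 9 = 20.78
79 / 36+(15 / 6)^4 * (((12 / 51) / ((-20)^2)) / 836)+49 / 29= 922081085 / 237397248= 3.88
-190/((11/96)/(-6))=109440/11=9949.09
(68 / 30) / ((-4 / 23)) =-391 / 30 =-13.03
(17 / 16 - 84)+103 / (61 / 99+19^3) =-450502601 / 5432816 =-82.92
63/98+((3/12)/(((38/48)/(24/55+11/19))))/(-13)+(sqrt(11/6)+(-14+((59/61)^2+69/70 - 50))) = -413207013486/6723121405+sqrt(66)/6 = -60.11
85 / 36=2.36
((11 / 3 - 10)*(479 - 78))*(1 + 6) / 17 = -53333 / 51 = -1045.75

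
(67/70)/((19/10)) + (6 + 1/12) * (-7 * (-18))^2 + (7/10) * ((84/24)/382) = 98136371877/1016120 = 96579.51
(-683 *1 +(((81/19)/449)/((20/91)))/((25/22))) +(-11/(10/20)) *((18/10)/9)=-1465971269/2132750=-687.36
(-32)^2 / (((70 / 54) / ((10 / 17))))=55296 / 119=464.67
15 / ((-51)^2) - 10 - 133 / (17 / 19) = -137542 / 867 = -158.64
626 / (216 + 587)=626 / 803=0.78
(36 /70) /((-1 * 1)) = -18 /35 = -0.51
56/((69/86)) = 4816/69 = 69.80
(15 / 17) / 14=15 / 238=0.06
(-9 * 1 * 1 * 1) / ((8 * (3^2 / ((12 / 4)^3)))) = -27 / 8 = -3.38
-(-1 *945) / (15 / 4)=252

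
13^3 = 2197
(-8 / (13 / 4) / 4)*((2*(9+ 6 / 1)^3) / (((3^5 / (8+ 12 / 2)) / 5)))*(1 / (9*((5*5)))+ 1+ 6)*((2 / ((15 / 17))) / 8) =-7501760 / 3159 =-2374.73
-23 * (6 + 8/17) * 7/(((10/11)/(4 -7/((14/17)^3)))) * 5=46545675/952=48892.52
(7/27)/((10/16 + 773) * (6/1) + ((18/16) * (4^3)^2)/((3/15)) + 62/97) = 2716/290000709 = 0.00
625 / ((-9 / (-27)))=1875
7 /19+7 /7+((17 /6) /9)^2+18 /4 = 330625 /55404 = 5.97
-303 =-303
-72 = -72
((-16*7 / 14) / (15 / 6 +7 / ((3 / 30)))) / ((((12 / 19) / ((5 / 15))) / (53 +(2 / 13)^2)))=-7828 / 2535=-3.09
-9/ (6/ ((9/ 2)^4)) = -19683/ 32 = -615.09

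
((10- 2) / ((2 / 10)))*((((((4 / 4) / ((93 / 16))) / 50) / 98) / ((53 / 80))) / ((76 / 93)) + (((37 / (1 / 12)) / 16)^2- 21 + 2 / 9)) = 26619810659 / 888174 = 29971.39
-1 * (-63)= 63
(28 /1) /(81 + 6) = 28 /87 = 0.32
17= 17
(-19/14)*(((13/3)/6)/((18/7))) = -247/648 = -0.38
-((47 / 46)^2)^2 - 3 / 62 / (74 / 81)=-5868999559 / 5135642032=-1.14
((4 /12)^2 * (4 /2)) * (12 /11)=8 /33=0.24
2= 2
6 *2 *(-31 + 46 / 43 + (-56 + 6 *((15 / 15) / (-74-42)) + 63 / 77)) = -14018298 / 13717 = -1021.97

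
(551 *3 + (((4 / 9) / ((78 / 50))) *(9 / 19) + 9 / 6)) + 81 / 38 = 1227664 / 741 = 1656.77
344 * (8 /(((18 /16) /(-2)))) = -4892.44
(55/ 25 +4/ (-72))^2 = 37249/ 8100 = 4.60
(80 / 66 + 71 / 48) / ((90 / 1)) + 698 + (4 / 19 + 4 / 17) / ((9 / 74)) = 10770296743 / 15348960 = 701.70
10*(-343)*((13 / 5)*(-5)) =44590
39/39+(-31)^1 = -30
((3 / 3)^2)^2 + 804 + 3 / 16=12883 / 16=805.19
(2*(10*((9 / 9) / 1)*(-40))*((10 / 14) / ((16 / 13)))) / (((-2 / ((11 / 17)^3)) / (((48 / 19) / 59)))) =103818000 / 38552311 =2.69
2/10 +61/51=356/255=1.40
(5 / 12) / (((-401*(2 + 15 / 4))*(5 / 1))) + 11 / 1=304358 / 27669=11.00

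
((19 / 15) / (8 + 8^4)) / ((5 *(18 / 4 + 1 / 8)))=1 / 74925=0.00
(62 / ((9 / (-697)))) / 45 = -43214 / 405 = -106.70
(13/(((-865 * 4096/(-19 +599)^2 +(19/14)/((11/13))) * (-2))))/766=4209205/4428795222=0.00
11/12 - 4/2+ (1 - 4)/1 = -49/12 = -4.08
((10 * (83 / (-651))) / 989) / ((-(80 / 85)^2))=119935 / 82411392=0.00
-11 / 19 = -0.58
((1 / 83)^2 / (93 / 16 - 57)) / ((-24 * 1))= 2 / 16926273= 0.00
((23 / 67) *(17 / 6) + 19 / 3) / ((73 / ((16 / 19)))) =0.08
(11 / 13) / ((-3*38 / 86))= -473 / 741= -0.64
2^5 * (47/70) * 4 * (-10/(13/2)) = -12032/91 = -132.22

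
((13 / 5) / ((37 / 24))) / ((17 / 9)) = 2808 / 3145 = 0.89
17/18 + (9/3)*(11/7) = 713/126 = 5.66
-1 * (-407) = 407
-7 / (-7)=1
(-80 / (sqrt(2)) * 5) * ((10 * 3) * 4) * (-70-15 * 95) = 50741982.62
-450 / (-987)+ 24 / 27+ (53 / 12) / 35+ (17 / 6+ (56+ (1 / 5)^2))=17867959 / 296100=60.34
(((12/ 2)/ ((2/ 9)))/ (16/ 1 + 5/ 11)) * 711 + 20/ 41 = 8661467/ 7421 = 1167.16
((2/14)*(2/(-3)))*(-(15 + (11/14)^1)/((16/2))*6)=221/196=1.13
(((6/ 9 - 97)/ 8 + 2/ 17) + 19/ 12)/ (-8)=1.29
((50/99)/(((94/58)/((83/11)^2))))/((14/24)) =39956200/1313697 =30.42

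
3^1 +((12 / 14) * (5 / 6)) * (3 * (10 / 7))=297 / 49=6.06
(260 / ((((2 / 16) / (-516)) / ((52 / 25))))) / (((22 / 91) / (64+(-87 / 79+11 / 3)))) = -2670751096832 / 4345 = -614672289.26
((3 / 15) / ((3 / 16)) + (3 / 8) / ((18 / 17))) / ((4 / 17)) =5797 / 960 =6.04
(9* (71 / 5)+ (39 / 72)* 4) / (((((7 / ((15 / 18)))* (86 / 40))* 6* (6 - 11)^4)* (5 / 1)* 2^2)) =557 / 5805000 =0.00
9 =9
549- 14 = 535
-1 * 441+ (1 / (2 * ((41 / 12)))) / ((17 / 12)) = -307305 / 697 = -440.90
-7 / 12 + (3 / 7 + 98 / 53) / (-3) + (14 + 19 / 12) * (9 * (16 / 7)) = 1421207 / 4452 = 319.23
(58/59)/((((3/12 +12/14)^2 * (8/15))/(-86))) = -7332360/56699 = -129.32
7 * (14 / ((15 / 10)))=196 / 3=65.33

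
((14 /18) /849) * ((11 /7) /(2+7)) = 0.00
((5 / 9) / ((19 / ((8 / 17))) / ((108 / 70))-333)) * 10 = -2400 / 132551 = -0.02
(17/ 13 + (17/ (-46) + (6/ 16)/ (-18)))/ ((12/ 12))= 13165/ 14352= 0.92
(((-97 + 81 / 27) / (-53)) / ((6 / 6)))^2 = 8836 / 2809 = 3.15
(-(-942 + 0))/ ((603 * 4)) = 0.39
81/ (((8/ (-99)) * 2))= -8019/ 16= -501.19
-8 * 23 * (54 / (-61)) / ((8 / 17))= 21114 / 61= 346.13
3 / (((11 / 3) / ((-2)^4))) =144 / 11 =13.09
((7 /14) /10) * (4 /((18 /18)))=1 /5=0.20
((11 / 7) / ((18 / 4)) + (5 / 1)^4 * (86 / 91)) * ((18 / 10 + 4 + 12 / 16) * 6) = 4529194 / 195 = 23226.64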